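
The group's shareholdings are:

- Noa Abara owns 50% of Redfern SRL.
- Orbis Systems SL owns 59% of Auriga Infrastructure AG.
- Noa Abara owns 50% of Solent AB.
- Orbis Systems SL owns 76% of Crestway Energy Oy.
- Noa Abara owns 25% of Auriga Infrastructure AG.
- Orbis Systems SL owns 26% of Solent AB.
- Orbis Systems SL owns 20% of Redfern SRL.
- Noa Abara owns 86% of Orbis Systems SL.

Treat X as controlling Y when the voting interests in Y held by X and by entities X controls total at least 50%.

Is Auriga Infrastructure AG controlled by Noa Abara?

Yes

Noa holds 86% of Orbis, so Noa controls Orbis.
Noa and Orbis together hold 25% + 59% = 84% of Auriga, so Noa controls Auriga.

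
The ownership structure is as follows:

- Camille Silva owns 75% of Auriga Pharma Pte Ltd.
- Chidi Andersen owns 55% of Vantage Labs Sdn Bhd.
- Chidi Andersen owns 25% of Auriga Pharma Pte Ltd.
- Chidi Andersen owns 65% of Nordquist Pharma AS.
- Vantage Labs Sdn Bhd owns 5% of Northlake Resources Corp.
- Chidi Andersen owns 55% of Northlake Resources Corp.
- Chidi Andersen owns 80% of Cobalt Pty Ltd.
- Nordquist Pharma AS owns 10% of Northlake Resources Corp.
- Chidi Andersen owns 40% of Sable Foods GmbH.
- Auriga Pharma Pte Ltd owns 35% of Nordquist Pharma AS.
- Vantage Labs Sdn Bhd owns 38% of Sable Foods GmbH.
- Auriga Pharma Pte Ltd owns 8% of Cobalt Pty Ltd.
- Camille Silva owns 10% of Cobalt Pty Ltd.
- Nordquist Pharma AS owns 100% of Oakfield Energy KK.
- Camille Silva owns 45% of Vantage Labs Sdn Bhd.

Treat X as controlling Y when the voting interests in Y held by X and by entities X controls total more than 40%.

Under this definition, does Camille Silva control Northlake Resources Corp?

Camille holds 75% of Auriga, so Camille controls Auriga.
Camille holds 45% of Vantage, so Camille controls Vantage.
In Northlake, Camille's side holds only 5%, not > 40%.
So Camille does not control Northlake.

No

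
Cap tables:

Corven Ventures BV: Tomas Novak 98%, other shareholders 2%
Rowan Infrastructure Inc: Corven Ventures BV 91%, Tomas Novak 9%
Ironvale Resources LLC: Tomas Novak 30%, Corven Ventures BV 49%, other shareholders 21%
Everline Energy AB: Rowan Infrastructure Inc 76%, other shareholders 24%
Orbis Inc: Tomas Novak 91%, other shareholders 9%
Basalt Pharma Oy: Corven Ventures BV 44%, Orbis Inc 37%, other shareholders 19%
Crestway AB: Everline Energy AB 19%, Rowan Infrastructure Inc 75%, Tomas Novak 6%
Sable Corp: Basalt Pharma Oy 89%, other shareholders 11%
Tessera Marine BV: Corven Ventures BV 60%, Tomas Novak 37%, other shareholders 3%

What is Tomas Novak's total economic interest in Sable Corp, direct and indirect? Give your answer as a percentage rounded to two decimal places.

68.34%

Tomas reaches Sable along 2 paths.
Via Corven → Basalt: 98% × 44% × 89% = 38.3768%.
Via Orbis → Basalt: 91% × 37% × 89% = 29.9663%.
Total: 38.3768% + 29.9663% = 68.3431%.
Rounded: 68.34%.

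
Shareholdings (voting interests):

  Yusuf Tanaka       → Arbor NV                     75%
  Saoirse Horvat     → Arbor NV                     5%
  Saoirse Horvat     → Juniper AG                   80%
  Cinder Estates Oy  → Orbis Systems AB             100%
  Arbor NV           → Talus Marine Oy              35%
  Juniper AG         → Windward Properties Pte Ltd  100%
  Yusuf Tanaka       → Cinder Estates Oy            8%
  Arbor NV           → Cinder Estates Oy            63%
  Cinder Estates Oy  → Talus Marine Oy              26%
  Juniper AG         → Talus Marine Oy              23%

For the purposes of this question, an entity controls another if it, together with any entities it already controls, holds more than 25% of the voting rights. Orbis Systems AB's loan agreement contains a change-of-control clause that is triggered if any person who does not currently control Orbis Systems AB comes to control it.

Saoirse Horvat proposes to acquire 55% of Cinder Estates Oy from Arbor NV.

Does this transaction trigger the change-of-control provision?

Yes

The purchase adds only to Saoirse's holdings (Arbor's stake shrinks), so Saoirse is the only person who could newly come to control Orbis.
Saoirse holds 80% of Juniper, so Saoirse controls Juniper.
Juniper holds 100% of Windward, so Saoirse controls Windward.
Neither Saoirse nor any entity Saoirse controls holds any voting interest in Orbis.
So before the transaction, Saoirse does not control Orbis.
After the purchase, Saoirse holds 55% of Cinder directly, and Arbor's stake falls to 8%.
Saoirse holds 55% of Cinder, so Saoirse controls Cinder.
Cinder holds 100% of Orbis, so Saoirse controls Orbis.
Saoirse did not control Orbis before and does after, so the clause is triggered.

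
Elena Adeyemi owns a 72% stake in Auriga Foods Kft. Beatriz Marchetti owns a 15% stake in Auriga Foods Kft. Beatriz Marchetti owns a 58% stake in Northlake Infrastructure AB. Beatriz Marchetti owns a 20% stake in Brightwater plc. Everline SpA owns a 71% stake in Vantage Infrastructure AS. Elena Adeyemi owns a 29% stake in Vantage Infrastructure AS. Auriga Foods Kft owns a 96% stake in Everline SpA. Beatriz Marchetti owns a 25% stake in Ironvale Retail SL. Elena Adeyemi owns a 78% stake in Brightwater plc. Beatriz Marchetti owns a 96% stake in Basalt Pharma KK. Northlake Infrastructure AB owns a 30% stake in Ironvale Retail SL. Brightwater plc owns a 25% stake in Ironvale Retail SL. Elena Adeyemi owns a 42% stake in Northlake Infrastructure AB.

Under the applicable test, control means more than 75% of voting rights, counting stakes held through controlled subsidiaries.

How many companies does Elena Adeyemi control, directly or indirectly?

Elena holds 78% of Brightwater, so Elena controls Brightwater.
No other company's threshold is met.
Elena controls 1 company.

1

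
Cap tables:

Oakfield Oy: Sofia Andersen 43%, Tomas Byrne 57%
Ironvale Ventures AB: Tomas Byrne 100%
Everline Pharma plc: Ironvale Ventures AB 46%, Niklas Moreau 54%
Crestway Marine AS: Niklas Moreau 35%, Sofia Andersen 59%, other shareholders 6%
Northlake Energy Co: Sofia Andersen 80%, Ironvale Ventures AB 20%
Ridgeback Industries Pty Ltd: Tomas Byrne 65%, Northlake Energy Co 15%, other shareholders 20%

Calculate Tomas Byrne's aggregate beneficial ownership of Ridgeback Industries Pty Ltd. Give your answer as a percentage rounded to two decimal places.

68.00%

Tomas reaches Ridgeback along 2 paths.
Direct stake: 65% = 65%.
Via Ironvale → Northlake: 100% × 20% × 15% = 3%.
Total: 65% + 3% = 68%.
Rounded: 68.00%.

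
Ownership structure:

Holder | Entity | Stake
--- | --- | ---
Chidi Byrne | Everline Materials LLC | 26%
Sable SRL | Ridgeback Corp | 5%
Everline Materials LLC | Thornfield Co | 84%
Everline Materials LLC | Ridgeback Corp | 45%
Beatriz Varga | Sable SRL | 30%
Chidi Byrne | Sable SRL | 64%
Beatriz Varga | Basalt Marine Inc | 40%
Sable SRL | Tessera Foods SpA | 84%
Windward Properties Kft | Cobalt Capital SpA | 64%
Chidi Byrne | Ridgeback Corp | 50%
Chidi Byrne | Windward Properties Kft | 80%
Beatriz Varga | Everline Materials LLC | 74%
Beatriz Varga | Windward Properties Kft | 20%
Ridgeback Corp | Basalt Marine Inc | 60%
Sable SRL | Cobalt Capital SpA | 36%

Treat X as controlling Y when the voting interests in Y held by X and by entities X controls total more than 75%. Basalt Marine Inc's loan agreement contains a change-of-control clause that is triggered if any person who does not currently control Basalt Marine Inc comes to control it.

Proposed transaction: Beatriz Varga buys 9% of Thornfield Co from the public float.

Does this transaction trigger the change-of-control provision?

No

The purchase changes only Beatriz's holdings, so Beatriz is the only person who could newly come to control Basalt.
Beatriz's largest direct stake is 74% in Everline, which does not meet the threshold, so Beatriz controls no company.
In Basalt, Beatriz's side holds only 40%, not > 75%.
So before the transaction, Beatriz does not control Basalt.
After the purchase, Beatriz holds 9% of Thornfield directly.
Beatriz's side now holds 9% of Thornfield, not > 75%, so Beatriz still does not control Thornfield.
After the transaction, Beatriz's side holds 40% of Basalt, not > 75%, so Beatriz still does not control Basalt.
No new person acquires control, so the clause is not triggered.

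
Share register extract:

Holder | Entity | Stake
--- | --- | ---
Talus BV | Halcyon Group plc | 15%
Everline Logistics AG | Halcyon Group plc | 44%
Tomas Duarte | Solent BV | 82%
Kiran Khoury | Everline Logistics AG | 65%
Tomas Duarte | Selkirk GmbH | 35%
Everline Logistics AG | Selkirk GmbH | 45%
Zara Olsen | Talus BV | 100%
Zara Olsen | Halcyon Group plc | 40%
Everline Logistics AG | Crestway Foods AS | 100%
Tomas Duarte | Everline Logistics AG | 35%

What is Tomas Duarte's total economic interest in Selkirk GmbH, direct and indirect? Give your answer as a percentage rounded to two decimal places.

Tomas reaches Selkirk along 2 paths.
Direct stake: 35% = 35%.
Via Everline: 35% × 45% = 15.75%.
Total: 35% + 15.75% = 50.75%.

50.75%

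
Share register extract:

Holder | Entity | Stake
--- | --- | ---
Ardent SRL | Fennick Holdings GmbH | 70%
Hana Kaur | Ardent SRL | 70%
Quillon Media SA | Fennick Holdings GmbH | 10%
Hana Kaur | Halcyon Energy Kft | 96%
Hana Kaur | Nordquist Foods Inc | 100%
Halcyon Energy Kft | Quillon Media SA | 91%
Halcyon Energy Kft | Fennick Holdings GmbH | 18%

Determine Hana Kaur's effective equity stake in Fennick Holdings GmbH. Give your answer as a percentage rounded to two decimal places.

75.02%

Hana reaches Fennick along 3 paths.
Via Halcyon: 96% × 18% = 17.28%.
Via Ardent: 70% × 70% = 49%.
Via Halcyon → Quillon: 96% × 91% × 10% = 8.736%.
Total: 17.28% + 49% + 8.736% = 75.016%.
Rounded: 75.02%.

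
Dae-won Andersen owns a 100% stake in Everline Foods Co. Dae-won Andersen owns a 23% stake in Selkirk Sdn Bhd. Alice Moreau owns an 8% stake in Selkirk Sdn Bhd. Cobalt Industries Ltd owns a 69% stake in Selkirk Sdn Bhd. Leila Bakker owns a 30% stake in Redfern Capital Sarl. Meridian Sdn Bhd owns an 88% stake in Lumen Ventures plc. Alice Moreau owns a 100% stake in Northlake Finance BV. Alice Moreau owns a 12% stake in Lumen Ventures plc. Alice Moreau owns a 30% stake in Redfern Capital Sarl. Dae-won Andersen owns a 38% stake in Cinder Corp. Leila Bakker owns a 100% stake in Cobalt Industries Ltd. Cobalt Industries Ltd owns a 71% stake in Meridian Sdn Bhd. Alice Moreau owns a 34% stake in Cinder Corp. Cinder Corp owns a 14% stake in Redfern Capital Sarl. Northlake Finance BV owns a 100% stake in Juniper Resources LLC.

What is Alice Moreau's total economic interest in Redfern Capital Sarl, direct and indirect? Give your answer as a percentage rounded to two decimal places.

Alice reaches Redfern along 2 paths.
Via Cinder: 34% × 14% = 4.76%.
Direct stake: 30% = 30%.
Total: 4.76% + 30% = 34.76%.

34.76%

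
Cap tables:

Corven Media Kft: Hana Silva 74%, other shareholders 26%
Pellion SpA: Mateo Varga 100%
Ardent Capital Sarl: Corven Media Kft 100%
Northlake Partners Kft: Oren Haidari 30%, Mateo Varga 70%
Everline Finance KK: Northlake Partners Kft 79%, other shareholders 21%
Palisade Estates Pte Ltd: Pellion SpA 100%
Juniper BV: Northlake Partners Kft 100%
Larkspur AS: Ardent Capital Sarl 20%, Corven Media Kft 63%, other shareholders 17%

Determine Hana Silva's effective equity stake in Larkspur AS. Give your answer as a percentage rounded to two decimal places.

61.42%

Hana reaches Larkspur along 2 paths.
Via Corven → Ardent: 74% × 100% × 20% = 14.8%.
Via Corven: 74% × 63% = 46.62%.
Total: 14.8% + 46.62% = 61.42%.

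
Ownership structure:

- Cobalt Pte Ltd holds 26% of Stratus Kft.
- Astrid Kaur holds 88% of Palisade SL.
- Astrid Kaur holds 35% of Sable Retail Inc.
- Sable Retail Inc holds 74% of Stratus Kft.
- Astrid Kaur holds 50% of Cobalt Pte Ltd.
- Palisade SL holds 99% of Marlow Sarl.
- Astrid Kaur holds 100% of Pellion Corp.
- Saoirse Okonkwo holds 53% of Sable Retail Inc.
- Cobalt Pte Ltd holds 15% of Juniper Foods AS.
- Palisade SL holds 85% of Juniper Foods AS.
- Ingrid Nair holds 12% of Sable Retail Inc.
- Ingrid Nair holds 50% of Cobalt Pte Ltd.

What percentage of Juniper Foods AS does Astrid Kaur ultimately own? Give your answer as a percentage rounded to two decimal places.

82.30%

Astrid reaches Juniper along 2 paths.
Via Cobalt: 50% × 15% = 7.5%.
Via Palisade: 88% × 85% = 74.8%.
Total: 7.5% + 74.8% = 82.3%.
Rounded: 82.30%.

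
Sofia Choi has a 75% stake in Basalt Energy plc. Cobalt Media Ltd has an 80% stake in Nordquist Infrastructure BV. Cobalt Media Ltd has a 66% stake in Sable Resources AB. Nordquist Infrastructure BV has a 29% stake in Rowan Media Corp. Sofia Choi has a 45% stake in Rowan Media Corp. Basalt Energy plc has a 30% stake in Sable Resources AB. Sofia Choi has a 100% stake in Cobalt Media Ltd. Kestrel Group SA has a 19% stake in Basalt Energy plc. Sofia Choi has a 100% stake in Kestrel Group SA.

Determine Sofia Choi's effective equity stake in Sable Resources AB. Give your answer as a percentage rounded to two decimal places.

Sofia reaches Sable along 3 paths.
Via Cobalt: 100% × 66% = 66%.
Via Basalt: 75% × 30% = 22.5%.
Via Kestrel → Basalt: 100% × 19% × 30% = 5.7%.
Total: 66% + 22.5% + 5.7% = 94.2%.
Rounded: 94.20%.

94.20%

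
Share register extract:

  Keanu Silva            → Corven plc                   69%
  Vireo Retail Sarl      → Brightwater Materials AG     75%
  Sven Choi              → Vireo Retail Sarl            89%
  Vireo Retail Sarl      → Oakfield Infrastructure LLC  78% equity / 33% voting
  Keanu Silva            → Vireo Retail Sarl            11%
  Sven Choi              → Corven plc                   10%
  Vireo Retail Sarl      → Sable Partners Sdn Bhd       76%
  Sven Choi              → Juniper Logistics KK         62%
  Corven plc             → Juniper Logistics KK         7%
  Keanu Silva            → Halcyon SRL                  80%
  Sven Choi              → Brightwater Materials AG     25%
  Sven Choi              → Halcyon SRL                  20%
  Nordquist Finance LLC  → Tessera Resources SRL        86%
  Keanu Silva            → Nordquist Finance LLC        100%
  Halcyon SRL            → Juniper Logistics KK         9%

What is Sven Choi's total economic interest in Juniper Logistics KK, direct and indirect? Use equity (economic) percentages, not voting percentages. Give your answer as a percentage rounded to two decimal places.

64.50%

Sven reaches Juniper along 3 paths.
Via Corven: 10% × 7% = 0.7%.
Via Halcyon: 20% × 9% = 1.8%.
Direct stake: 62% = 62%.
Total: 0.7% + 1.8% + 62% = 64.5%.
Rounded: 64.50%.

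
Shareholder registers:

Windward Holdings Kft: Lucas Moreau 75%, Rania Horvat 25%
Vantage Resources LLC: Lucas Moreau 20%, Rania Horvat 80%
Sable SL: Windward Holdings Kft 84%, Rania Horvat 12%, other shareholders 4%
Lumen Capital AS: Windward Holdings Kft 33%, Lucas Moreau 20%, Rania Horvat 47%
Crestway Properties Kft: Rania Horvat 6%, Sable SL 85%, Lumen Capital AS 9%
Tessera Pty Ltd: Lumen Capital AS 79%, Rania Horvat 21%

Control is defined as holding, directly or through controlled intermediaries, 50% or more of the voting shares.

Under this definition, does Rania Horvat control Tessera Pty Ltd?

No

Rania holds 80% of Vantage, so Rania controls Vantage.
In Tessera, Rania's side holds only 21%, not ≥ 50%.
So Rania does not control Tessera.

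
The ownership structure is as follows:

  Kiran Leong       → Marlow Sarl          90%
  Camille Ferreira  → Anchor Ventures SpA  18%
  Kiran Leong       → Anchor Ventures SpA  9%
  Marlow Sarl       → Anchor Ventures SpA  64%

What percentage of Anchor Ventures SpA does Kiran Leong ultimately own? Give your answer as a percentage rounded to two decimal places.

66.60%

Kiran reaches Anchor along 2 paths.
Direct stake: 9% = 9%.
Via Marlow: 90% × 64% = 57.6%.
Total: 9% + 57.6% = 66.6%.
Rounded: 66.60%.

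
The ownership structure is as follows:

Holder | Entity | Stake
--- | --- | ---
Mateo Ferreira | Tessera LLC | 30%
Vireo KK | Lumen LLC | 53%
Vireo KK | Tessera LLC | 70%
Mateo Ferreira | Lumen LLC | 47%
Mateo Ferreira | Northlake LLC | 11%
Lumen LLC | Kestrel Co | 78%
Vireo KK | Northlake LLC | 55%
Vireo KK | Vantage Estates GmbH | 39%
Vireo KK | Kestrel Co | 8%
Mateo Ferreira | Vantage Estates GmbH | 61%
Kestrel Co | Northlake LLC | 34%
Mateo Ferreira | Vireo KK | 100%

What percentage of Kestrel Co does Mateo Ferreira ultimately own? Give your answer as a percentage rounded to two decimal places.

Mateo reaches Kestrel along 3 paths.
Via Lumen: 47% × 78% = 36.66%.
Via Vireo → Lumen: 100% × 53% × 78% = 41.34%.
Via Vireo: 100% × 8% = 8%.
Total: 36.66% + 41.34% + 8% = 86%.
Rounded: 86.00%.

86.00%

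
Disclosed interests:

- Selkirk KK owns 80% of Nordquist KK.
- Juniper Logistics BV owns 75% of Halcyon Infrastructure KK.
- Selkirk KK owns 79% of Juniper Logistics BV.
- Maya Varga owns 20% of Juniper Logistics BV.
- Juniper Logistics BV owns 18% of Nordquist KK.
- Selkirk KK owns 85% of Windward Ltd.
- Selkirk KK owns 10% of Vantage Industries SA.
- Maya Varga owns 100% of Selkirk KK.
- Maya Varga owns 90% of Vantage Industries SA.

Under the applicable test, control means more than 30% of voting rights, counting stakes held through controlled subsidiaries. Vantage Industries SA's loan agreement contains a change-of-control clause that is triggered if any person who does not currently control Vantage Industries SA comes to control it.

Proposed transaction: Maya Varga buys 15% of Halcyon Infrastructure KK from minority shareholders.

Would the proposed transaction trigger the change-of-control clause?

No

The purchase changes only Maya's holdings, so Maya is the only person who could newly come to control Vantage.
Maya holds 100% of Selkirk, so Maya controls Selkirk.
Maya and Selkirk together hold 90% + 10% = 100% of Vantage, so Maya controls Vantage.
So Maya already controls Vantage before the transaction.
After the purchase, Maya holds 15% of Halcyon directly.
Maya controlled Vantage already, so this is not a new person acquiring control; every other person's position is unchanged or reduced.
No new person acquires control, so the clause is not triggered.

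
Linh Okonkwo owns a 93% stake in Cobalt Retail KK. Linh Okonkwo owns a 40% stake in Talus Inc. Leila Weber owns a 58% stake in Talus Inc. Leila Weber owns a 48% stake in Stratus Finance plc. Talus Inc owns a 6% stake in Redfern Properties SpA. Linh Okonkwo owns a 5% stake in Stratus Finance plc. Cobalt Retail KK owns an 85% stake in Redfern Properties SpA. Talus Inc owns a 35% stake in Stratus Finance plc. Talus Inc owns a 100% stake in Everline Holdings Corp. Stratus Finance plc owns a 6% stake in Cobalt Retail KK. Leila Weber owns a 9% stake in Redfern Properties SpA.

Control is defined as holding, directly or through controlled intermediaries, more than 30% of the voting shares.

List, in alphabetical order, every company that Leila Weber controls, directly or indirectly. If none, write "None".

Leila holds 58% of Talus, so Leila controls Talus.
Talus and Leila together hold 35% + 48% = 83% of Stratus, so Leila controls Stratus.
Talus holds 100% of Everline, so Leila controls Everline.
No other company's threshold is met.

Everline Holdings Corp, Stratus Finance plc, Talus Inc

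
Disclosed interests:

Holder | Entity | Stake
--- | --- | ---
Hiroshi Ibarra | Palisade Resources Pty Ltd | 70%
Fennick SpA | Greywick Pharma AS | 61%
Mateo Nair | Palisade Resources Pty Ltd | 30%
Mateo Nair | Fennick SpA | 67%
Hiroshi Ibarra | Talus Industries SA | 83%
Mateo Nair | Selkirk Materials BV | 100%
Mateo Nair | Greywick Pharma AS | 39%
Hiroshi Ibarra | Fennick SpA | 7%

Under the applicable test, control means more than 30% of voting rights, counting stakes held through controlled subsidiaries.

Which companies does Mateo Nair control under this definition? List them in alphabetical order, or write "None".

Fennick SpA, Greywick Pharma AS, Selkirk Materials BV

Mateo holds 67% of Fennick, so Mateo controls Fennick.
Mateo holds 100% of Selkirk, so Mateo controls Selkirk.
Fennick and Mateo together hold 61% + 39% = 100% of Greywick, so Mateo controls Greywick.
No other company's threshold is met.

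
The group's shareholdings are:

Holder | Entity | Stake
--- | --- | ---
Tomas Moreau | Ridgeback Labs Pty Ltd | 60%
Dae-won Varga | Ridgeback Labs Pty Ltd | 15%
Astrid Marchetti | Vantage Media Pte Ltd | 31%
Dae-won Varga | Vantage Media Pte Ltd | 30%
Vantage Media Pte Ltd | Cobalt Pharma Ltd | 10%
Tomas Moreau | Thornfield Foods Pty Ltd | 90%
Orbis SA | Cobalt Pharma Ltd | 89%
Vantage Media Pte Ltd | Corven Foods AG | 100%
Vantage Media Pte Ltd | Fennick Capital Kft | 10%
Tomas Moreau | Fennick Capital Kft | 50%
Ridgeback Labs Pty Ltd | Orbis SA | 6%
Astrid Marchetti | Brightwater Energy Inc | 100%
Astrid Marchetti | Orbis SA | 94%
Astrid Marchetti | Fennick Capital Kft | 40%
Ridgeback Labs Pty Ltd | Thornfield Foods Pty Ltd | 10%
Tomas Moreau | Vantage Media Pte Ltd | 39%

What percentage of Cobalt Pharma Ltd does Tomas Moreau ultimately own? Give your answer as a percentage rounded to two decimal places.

7.10%

Tomas reaches Cobalt along 2 paths.
Via Vantage: 39% × 10% = 3.9%.
Via Ridgeback → Orbis: 60% × 6% × 89% = 3.204%.
Total: 3.9% + 3.204% = 7.104%.
Rounded: 7.10%.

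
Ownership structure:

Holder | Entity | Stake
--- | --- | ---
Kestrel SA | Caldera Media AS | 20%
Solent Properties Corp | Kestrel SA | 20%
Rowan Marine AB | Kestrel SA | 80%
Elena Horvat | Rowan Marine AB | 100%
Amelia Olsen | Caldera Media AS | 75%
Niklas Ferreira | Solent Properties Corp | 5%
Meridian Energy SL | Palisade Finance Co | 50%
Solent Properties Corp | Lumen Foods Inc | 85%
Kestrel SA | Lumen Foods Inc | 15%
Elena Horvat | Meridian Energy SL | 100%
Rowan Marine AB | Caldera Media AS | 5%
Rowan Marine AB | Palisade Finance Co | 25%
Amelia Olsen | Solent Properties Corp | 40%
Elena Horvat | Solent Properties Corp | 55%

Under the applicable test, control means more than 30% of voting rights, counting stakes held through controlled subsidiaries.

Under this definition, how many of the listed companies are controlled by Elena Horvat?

6

Elena holds 55% of Solent, so Elena controls Solent.
Elena holds 100% of Rowan, so Elena controls Rowan.
Rowan and Solent together hold 80% + 20% = 100% of Kestrel, so Elena controls Kestrel.
Elena holds 100% of Meridian, so Elena controls Meridian.
Solent and Kestrel together hold 85% + 15% = 100% of Lumen, so Elena controls Lumen.
Rowan and Meridian together hold 25% + 50% = 75% of Palisade, so Elena controls Palisade.
No other company's threshold is met.
Elena controls 6 companies.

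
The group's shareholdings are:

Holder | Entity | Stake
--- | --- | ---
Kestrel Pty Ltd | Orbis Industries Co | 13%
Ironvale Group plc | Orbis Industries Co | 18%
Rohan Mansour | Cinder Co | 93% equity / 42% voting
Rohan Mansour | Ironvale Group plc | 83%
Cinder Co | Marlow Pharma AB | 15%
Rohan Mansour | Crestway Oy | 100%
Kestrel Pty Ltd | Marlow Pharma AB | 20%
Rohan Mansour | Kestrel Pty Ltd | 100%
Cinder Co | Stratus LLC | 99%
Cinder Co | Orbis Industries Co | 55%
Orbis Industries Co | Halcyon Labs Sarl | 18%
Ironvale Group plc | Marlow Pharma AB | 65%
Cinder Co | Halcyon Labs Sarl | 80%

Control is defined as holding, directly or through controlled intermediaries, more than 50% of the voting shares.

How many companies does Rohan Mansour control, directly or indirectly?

Rohan holds 83% of Ironvale, so Rohan controls Ironvale.
Rohan holds 100% of Kestrel, so Rohan controls Kestrel.
Rohan holds 100% of Crestway, so Rohan controls Crestway.
Ironvale and Kestrel together hold 65% + 20% = 85% of Marlow, so Rohan controls Marlow.
No other company's threshold is met.
Rohan controls 4 companies.

4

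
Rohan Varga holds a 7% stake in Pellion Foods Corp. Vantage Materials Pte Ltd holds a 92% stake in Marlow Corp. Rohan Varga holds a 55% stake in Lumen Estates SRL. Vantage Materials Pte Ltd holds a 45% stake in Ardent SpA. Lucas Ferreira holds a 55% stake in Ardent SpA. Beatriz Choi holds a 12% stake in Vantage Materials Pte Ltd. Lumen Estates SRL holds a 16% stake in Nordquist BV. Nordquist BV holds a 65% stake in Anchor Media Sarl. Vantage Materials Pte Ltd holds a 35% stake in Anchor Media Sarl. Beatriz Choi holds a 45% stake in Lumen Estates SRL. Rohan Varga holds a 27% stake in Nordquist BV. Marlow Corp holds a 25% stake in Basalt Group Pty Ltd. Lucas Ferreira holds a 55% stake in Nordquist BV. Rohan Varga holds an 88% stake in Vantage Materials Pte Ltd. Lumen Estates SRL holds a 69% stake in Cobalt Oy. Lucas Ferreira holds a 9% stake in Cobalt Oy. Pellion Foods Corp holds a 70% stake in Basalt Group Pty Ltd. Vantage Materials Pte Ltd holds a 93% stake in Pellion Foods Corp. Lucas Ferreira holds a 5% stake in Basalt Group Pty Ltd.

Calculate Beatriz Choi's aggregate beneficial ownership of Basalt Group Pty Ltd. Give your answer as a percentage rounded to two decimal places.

Beatriz reaches Basalt along 2 paths.
Via Vantage → Marlow: 12% × 92% × 25% = 2.76%.
Via Vantage → Pellion: 12% × 93% × 70% = 7.812%.
Total: 2.76% + 7.812% = 10.572%.
Rounded: 10.57%.

10.57%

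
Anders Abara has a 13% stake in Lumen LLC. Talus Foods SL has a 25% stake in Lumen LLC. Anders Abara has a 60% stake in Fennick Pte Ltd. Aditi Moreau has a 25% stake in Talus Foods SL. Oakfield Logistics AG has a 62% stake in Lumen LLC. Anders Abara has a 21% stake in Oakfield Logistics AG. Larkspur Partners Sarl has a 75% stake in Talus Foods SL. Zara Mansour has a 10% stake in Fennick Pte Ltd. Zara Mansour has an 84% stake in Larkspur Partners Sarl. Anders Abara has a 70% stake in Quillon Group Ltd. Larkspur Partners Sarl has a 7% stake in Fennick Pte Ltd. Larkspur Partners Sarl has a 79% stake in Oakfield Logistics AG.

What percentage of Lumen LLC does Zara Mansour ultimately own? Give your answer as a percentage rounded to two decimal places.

Zara reaches Lumen along 2 paths.
Via Larkspur → Talus: 84% × 75% × 25% = 15.75%.
Via Larkspur → Oakfield: 84% × 79% × 62% = 41.1432%.
Total: 15.75% + 41.1432% = 56.8932%.
Rounded: 56.89%.

56.89%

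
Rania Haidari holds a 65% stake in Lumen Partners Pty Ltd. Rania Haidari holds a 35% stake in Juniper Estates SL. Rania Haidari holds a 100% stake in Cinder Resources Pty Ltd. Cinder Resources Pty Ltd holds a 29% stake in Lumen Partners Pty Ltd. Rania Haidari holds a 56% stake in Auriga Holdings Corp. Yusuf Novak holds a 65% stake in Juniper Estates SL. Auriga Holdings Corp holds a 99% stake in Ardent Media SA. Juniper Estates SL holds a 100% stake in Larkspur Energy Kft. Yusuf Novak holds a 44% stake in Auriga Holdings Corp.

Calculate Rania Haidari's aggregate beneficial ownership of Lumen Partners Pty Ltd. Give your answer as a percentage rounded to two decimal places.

94.00%

Rania reaches Lumen along 2 paths.
Via Cinder: 100% × 29% = 29%.
Direct stake: 65% = 65%.
Total: 29% + 65% = 94%.
Rounded: 94.00%.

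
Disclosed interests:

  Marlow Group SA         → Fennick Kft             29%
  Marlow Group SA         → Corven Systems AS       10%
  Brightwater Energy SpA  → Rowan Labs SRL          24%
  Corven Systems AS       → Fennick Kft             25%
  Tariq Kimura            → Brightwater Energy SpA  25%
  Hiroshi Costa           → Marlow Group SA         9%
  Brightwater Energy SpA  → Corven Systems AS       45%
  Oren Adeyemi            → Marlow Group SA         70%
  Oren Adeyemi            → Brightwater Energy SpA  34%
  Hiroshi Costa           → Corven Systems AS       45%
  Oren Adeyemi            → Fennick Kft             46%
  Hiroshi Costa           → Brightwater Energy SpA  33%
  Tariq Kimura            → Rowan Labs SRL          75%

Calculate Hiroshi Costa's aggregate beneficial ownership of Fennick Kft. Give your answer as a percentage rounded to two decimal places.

17.80%

Hiroshi reaches Fennick along 4 paths.
Via Marlow: 9% × 29% = 2.61%.
Via Corven: 45% × 25% = 11.25%.
Via Marlow → Corven: 9% × 10% × 25% = 0.225%.
Via Brightwater → Corven: 33% × 45% × 25% = 3.7125%.
Total: 2.61% + 11.25% + 0.225% + 3.7125% = 17.7975%.
Rounded: 17.80%.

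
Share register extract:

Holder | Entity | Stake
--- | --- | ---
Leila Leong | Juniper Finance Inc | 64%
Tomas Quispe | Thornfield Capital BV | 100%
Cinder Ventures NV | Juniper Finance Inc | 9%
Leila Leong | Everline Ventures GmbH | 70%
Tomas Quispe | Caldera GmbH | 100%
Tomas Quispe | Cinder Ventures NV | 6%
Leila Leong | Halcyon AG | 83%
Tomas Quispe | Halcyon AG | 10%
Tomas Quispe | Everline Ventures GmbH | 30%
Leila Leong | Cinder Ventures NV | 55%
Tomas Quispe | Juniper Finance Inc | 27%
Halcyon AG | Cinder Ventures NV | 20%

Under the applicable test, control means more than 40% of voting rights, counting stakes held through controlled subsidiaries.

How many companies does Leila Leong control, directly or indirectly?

4

Leila holds 70% of Everline, so Leila controls Everline.
Leila holds 83% of Halcyon, so Leila controls Halcyon.
Halcyon and Leila together hold 20% + 55% = 75% of Cinder, so Leila controls Cinder.
Cinder and Leila together hold 9% + 64% = 73% of Juniper, so Leila controls Juniper.
No other company's threshold is met.
Leila controls 4 companies.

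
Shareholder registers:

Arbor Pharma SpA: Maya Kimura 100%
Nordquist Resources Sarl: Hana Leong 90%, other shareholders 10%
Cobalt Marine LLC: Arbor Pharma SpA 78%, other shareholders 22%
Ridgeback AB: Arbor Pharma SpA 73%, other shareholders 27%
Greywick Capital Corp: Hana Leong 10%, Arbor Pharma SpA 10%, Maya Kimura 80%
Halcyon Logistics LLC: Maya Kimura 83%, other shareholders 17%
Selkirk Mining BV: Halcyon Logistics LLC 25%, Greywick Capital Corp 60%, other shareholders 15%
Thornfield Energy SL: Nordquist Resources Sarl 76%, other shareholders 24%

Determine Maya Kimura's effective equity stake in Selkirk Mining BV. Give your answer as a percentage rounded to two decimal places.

Maya reaches Selkirk along 3 paths.
Via Halcyon: 83% × 25% = 20.75%.
Via Arbor → Greywick: 100% × 10% × 60% = 6%.
Via Greywick: 80% × 60% = 48%.
Total: 20.75% + 6% + 48% = 74.75%.

74.75%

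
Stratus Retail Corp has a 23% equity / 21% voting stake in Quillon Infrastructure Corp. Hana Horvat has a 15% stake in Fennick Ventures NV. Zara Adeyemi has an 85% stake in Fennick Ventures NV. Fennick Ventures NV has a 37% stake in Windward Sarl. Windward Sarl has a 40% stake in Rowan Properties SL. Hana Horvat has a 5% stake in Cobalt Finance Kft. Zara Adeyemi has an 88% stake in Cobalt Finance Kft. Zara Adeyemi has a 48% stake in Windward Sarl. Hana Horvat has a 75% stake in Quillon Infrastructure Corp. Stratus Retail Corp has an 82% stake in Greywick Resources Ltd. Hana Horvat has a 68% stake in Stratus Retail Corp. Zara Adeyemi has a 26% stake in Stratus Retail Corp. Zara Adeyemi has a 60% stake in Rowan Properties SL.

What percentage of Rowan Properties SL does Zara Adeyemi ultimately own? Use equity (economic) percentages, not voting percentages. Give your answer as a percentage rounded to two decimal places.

Zara reaches Rowan along 3 paths.
Via Windward: 48% × 40% = 19.2%.
Via Fennick → Windward: 85% × 37% × 40% = 12.58%.
Direct stake: 60% = 60%.
Total: 19.2% + 12.58% + 60% = 91.78%.

91.78%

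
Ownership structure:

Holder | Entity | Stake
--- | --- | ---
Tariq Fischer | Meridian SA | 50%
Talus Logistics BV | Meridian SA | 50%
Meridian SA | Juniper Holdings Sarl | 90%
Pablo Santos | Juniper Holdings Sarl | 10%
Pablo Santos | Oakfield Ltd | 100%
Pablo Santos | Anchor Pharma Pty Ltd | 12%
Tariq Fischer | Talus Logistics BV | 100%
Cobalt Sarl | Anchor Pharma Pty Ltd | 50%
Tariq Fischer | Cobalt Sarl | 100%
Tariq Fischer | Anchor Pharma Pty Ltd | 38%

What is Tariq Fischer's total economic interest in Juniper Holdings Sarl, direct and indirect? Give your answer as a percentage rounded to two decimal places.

90.00%

Tariq reaches Juniper along 2 paths.
Via Meridian: 50% × 90% = 45%.
Via Talus → Meridian: 100% × 50% × 90% = 45%.
Total: 45% + 45% = 90%.
Rounded: 90.00%.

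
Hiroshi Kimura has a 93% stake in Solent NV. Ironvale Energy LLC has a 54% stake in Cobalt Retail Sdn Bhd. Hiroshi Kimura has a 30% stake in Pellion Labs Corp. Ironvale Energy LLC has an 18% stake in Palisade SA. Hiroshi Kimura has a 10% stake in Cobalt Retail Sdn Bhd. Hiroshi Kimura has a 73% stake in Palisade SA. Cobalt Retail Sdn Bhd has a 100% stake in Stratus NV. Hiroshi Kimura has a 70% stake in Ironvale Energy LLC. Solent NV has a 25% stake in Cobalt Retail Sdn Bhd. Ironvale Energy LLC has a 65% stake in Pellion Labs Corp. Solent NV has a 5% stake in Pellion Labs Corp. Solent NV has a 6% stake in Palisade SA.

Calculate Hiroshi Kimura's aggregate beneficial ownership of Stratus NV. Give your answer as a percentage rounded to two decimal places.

71.05%

Hiroshi reaches Stratus along 3 paths.
Via Solent → Cobalt: 93% × 25% × 100% = 23.25%.
Via Cobalt: 10% × 100% = 10%.
Via Ironvale → Cobalt: 70% × 54% × 100% = 37.8%.
Total: 23.25% + 10% + 37.8% = 71.05%.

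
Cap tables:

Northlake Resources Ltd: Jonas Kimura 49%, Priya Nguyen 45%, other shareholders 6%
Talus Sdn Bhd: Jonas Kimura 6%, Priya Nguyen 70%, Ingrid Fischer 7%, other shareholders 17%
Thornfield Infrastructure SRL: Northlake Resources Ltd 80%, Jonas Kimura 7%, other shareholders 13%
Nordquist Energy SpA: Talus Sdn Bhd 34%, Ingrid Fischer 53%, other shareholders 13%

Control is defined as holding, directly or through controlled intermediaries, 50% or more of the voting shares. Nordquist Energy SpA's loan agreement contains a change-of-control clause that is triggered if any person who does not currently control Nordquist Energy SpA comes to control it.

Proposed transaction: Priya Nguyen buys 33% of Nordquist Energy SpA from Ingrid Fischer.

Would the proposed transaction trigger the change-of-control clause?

The purchase adds only to Priya's holdings (Ingrid's stake shrinks), so Priya is the only person who could newly come to control Nordquist.
Priya holds 70% of Talus, so Priya controls Talus.
In Nordquist, Priya's side holds only 34%, not ≥ 50%.
So before the transaction, Priya does not control Nordquist.
After the purchase, Priya holds 33% of Nordquist directly, and Ingrid's stake falls to 20%.
Talus and Priya together hold 34% + 33% = 67% of Nordquist, so Priya controls Nordquist.
Priya did not control Nordquist before and does after, so the clause is triggered.

Yes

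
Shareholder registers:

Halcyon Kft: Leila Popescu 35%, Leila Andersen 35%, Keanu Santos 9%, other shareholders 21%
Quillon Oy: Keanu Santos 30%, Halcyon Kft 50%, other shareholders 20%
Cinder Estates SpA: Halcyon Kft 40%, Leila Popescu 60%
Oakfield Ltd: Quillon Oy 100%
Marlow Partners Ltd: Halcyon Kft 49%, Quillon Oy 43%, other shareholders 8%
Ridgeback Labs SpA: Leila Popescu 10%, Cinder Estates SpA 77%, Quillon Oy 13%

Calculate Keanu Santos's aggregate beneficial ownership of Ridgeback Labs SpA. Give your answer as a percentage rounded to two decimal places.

7.26%

Keanu reaches Ridgeback along 3 paths.
Via Halcyon → Cinder: 9% × 40% × 77% = 2.772%.
Via Quillon: 30% × 13% = 3.9%.
Via Halcyon → Quillon: 9% × 50% × 13% = 0.585%.
Total: 2.772% + 3.9% + 0.585% = 7.257%.
Rounded: 7.26%.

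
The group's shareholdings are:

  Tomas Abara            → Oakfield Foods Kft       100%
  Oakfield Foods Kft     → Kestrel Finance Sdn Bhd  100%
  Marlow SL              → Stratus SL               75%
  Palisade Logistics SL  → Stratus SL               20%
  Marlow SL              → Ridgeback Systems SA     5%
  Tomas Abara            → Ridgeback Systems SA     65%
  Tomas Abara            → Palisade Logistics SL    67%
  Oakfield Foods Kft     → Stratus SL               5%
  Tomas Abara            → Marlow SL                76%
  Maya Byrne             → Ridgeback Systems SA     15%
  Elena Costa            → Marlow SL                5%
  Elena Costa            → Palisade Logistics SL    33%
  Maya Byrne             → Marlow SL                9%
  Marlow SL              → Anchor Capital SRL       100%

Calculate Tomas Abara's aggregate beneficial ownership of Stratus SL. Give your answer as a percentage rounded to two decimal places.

Tomas reaches Stratus along 3 paths.
Via Palisade: 67% × 20% = 13.4%.
Via Marlow: 76% × 75% = 57%.
Via Oakfield: 100% × 5% = 5%.
Total: 13.4% + 57% + 5% = 75.4%.
Rounded: 75.40%.

75.40%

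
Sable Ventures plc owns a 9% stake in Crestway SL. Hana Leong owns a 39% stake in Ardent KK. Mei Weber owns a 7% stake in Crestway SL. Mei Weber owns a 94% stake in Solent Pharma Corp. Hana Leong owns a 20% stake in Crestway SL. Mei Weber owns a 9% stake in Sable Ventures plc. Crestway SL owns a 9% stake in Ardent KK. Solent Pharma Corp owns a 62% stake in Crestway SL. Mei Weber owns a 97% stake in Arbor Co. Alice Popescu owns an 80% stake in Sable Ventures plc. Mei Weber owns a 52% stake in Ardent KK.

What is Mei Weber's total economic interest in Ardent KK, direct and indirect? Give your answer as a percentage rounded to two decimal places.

Mei reaches Ardent along 4 paths.
Direct stake: 52% = 52%.
Via Solent → Crestway: 94% × 62% × 9% = 5.2452%.
Via Sable → Crestway: 9% × 9% × 9% = 0.0729%.
Via Crestway: 7% × 9% = 0.63%.
Total: 52% + 5.2452% + 0.0729% + 0.63% = 57.9481%.
Rounded: 57.95%.

57.95%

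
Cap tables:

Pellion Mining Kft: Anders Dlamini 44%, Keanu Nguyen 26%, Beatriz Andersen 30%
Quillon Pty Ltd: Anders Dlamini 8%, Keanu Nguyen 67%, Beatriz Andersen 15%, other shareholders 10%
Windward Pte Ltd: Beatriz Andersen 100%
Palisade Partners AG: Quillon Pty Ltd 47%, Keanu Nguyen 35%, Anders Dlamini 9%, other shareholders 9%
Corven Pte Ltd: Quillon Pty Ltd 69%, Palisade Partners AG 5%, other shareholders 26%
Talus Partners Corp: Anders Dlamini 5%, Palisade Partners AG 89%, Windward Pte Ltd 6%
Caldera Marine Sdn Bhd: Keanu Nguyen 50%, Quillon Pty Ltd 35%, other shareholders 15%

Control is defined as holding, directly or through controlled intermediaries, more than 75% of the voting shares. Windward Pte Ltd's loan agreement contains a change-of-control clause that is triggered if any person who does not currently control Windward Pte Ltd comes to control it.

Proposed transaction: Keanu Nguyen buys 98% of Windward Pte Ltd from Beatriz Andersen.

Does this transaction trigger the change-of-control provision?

Yes

The purchase adds only to Keanu's holdings (Beatriz's stake shrinks), so Keanu is the only person who could newly come to control Windward.
Keanu's largest direct stake is 67% in Quillon, which does not meet the threshold, so Keanu controls no company.
Neither Keanu nor any entity Keanu controls holds any voting interest in Windward.
So before the transaction, Keanu does not control Windward.
After the purchase, Keanu holds 98% of Windward directly, and Beatriz's stake falls to 2%.
Keanu holds 98% of Windward, so Keanu controls Windward.
Keanu did not control Windward before and does after, so the clause is triggered.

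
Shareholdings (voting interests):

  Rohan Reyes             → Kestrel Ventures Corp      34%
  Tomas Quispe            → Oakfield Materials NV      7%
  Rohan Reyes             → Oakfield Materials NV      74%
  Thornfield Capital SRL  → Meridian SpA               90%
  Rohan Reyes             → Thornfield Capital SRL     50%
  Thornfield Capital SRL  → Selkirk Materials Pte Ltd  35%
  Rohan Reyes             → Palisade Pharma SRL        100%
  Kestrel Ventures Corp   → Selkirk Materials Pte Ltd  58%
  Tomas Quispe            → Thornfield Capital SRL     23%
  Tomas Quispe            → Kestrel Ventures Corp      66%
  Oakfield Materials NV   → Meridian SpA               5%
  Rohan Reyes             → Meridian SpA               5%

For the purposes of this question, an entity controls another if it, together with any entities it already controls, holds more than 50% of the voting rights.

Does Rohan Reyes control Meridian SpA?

Rohan holds 74% of Oakfield, so Rohan controls Oakfield.
Rohan holds 100% of Palisade, so Rohan controls Palisade.
In Meridian, Rohan's side holds only 5% + 5% = 10%, not > 50%.
So Rohan does not control Meridian.

No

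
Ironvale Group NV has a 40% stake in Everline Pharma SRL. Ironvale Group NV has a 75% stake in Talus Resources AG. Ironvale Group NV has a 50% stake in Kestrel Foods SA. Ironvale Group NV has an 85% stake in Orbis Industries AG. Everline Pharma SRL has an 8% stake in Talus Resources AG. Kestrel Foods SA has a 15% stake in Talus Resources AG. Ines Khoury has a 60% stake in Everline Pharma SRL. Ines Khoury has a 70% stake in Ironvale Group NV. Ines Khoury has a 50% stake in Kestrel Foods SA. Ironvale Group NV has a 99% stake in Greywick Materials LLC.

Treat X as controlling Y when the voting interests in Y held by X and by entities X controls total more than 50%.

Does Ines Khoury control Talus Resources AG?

Ines holds 70% of Ironvale, so Ines controls Ironvale.
Ironvale and Ines together hold 40% + 60% = 100% of Everline, so Ines controls Everline.
Ines and Ironvale together hold 50% + 50% = 100% of Kestrel, so Ines controls Kestrel.
Everline and Kestrel and Ironvale together hold 8% + 15% + 75% = 98% of Talus, so Ines controls Talus.

Yes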